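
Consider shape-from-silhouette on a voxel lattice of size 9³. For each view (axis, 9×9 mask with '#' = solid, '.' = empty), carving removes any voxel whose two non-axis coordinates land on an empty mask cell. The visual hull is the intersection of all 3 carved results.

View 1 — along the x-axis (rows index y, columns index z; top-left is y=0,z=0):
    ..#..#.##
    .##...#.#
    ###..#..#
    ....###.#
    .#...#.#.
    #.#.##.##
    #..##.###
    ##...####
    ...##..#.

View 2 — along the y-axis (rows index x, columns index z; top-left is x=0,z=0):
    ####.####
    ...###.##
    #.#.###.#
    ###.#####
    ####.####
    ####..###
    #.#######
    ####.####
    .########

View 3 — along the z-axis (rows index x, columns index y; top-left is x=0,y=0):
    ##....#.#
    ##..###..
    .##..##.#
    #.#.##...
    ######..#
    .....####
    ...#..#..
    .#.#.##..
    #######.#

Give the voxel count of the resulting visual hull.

voxel count = 165

initial block: 9^3 = 729
  1. axis=0 (YZ plane), |mask|=41  ⇒  voxels=369
  2. axis=1 (XZ plane), |mask|=66  ⇒  voxels=309
  3. axis=2 (XY plane), |mask|=43  ⇒  voxels=165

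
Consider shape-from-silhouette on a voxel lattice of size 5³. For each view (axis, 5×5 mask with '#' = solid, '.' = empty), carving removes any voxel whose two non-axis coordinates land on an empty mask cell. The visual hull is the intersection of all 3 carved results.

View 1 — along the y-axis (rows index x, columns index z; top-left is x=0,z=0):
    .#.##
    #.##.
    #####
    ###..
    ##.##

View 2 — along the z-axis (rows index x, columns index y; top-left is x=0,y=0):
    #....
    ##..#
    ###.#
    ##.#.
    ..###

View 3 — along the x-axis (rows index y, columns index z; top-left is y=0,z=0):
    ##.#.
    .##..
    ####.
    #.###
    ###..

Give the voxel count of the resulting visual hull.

full grid |V| = 125
step 1: project along y, AND mask (18/25) → |grid| = 90
step 2: project along z, AND mask (14/25) → |grid| = 53
step 3: project along x, AND mask (16/25) → |grid| = 33

33 voxels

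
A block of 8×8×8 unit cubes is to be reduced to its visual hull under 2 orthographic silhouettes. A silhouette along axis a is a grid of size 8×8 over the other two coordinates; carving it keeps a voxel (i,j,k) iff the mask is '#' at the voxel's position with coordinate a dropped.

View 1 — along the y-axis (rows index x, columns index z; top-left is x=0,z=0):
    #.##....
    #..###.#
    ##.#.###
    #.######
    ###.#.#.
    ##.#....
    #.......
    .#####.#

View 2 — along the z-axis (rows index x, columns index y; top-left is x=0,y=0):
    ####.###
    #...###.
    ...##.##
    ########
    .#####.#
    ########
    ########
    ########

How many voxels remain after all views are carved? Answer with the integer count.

full grid |V| = 512
after view 1 [y-axis, 36 of 64 cells solid] → remaining = 288
after view 2 [z-axis, 53 of 64 cells solid] → remaining = 231

remaining voxels: 231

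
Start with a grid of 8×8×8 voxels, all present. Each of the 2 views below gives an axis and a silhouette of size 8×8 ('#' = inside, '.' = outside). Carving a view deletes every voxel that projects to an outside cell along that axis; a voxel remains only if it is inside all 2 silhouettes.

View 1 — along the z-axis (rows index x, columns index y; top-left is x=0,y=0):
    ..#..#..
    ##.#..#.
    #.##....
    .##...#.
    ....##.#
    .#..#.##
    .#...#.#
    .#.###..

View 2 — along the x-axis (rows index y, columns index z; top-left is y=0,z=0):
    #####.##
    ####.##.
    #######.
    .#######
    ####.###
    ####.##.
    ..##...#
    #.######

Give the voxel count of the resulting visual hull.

voxel count = 161

initial block: 8^3 = 512
after view 1 [z-axis, 26 of 64 cells solid] → remaining = 208
after view 2 [x-axis, 50 of 64 cells solid] → remaining = 161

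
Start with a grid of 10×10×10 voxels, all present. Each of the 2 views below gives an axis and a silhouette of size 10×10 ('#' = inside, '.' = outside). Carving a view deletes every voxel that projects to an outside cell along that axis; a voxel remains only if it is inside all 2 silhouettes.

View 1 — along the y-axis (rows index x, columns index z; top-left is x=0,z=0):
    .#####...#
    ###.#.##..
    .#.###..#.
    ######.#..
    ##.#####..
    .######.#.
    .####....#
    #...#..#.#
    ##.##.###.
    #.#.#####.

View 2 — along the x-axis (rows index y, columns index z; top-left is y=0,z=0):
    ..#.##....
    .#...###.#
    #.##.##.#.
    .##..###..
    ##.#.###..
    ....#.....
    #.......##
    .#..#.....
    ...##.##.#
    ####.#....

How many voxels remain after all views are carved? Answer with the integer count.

|visual hull| = 258

before carving: 1000 voxels (10×10×10)
V1 y: intersect with XZ mask (61 set) -- 610 left
V2 x: intersect with YZ mask (41 set) -- 258 left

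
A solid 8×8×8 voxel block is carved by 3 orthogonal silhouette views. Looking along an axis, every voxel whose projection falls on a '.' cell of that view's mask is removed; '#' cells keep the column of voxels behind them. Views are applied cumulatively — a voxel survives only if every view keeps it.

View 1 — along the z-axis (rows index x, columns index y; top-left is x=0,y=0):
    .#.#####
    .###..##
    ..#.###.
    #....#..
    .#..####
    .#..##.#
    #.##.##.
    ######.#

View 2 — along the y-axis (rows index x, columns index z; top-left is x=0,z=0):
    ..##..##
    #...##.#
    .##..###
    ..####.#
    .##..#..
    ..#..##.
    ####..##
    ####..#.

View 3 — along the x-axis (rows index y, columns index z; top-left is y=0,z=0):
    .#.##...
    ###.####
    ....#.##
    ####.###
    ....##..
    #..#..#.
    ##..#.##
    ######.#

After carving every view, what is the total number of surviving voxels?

voxel count = 91

full grid |V| = 512
  1. axis=2 (XY plane), |mask|=38  ⇒  voxels=304
  2. axis=1 (XZ plane), |mask|=35  ⇒  voxels=166
  3. axis=0 (YZ plane), |mask|=37  ⇒  voxels=91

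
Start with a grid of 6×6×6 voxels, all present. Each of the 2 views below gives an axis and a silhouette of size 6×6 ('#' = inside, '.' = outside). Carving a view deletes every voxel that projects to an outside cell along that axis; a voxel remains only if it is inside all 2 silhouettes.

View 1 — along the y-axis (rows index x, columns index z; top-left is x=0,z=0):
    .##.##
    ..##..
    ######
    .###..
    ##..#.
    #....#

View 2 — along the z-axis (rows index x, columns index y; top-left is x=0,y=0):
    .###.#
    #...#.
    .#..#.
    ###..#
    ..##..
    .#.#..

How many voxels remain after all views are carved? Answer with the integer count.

before carving: 216 voxels (6×6×6)
V1 y: intersect with XZ mask (20 set) -- 120 left
V2 z: intersect with XY mask (16 set) -- 54 left

|visual hull| = 54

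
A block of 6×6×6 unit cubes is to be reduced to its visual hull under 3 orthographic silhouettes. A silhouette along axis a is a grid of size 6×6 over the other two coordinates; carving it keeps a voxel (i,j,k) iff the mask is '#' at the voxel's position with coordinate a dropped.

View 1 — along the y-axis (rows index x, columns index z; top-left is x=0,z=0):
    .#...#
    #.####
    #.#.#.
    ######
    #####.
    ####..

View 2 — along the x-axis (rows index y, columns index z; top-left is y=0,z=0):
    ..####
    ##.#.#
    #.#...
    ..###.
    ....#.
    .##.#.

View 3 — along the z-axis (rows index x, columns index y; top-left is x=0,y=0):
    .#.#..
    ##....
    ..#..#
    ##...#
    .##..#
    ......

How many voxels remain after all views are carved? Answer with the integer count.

initial block: 6^3 = 216
V1 y: intersect with XZ mask (25 set) -- 150 left
V2 x: intersect with YZ mask (17 set) -- 72 left
V3 z: intersect with XY mask (12 set) -- 32 left

32 voxels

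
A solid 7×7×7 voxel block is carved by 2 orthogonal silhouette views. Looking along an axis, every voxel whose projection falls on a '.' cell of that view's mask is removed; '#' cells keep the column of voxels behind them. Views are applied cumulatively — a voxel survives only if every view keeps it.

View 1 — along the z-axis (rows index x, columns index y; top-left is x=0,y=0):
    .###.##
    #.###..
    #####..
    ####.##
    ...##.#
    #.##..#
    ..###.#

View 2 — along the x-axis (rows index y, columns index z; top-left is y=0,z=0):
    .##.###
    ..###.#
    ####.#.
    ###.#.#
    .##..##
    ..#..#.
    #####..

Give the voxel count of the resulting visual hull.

|visual hull| = 142

before carving: 343 voxels (7×7×7)
step 1: project along z, AND mask (31/49) → |grid| = 217
step 2: project along x, AND mask (30/49) → |grid| = 142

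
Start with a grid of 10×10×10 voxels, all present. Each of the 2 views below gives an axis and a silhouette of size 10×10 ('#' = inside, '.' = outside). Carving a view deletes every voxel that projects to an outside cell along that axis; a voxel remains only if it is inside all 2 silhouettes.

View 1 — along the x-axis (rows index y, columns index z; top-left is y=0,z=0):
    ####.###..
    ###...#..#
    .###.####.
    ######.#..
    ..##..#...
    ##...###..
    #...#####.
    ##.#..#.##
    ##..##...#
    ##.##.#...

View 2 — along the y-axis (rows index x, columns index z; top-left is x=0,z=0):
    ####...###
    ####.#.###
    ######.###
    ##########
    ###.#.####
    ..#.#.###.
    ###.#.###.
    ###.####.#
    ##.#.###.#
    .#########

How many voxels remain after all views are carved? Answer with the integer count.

start: 10×10×10 = 1000 voxels
carve view 1 (along x, YZ-mask fill 56/100): 560 voxels remain
carve view 2 (along y, XZ-mask fill 78/100): 435 voxels remain

435 voxels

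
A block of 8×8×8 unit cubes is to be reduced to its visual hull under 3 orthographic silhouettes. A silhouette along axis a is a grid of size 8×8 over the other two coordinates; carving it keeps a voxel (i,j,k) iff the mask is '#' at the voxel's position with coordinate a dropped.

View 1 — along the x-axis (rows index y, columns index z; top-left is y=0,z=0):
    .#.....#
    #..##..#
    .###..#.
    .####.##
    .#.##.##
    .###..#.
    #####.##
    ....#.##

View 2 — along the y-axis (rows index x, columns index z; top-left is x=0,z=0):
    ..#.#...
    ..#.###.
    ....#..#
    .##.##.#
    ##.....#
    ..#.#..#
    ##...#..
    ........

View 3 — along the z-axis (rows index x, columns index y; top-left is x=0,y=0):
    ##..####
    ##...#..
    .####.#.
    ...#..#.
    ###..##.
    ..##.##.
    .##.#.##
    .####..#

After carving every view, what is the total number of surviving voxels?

|visual hull| = 47

initial block: 8^3 = 512
V1 x: intersect with YZ mask (35 set) -- 280 left
V2 y: intersect with XZ mask (22 set) -- 93 left
V3 z: intersect with XY mask (35 set) -- 47 left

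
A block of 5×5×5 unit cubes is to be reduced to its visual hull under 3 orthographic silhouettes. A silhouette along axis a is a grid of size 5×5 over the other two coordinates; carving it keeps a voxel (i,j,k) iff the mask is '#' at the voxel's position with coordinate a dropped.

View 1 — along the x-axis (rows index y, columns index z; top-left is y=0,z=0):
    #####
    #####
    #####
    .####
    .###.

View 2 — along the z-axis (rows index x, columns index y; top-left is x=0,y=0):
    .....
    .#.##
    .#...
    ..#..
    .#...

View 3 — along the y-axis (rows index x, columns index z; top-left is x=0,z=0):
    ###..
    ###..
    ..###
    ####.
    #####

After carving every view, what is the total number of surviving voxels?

remaining voxels: 19

full grid |V| = 125
after view 1 [x-axis, 22 of 25 cells solid] → remaining = 110
after view 2 [z-axis, 6 of 25 cells solid] → remaining = 27
after view 3 [y-axis, 18 of 25 cells solid] → remaining = 19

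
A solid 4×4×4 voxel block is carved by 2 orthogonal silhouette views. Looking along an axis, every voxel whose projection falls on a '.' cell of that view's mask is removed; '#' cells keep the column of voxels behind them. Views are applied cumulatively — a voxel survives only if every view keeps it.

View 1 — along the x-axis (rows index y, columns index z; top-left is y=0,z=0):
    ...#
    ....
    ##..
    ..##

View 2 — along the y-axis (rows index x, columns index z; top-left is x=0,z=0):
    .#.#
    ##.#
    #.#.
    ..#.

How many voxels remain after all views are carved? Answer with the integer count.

10 voxels

before carving: 64 voxels (4×4×4)
step 1: project along x, AND mask (5/16) → |grid| = 20
step 2: project along y, AND mask (8/16) → |grid| = 10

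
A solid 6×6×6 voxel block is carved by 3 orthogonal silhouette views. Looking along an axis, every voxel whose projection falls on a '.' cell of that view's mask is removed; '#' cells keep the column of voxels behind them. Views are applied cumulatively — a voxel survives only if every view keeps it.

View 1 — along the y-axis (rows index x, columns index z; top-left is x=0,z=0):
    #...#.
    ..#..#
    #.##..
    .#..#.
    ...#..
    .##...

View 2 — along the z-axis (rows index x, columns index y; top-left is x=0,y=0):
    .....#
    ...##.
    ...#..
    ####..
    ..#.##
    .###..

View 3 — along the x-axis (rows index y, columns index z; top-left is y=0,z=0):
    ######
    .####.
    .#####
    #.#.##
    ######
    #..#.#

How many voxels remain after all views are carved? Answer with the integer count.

remaining voxels: 22

full grid |V| = 216
carve view 1 (along y, XZ-mask fill 12/36): 72 voxels remain
carve view 2 (along z, XY-mask fill 14/36): 26 voxels remain
carve view 3 (along x, YZ-mask fill 28/36): 22 voxels remain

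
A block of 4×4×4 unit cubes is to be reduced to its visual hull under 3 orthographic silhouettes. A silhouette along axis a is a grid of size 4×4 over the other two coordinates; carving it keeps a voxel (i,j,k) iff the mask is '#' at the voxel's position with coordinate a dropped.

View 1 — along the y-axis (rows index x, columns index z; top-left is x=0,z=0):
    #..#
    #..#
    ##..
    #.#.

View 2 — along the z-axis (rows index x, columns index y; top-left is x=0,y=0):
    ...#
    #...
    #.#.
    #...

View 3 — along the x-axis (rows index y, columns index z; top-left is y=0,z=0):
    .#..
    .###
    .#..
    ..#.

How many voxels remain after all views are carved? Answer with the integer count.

initial block: 4^3 = 64
carve view 1 (along y, XZ-mask fill 8/16): 32 voxels remain
carve view 2 (along z, XY-mask fill 5/16): 10 voxels remain
carve view 3 (along x, YZ-mask fill 6/16): 2 voxels remain

remaining voxels: 2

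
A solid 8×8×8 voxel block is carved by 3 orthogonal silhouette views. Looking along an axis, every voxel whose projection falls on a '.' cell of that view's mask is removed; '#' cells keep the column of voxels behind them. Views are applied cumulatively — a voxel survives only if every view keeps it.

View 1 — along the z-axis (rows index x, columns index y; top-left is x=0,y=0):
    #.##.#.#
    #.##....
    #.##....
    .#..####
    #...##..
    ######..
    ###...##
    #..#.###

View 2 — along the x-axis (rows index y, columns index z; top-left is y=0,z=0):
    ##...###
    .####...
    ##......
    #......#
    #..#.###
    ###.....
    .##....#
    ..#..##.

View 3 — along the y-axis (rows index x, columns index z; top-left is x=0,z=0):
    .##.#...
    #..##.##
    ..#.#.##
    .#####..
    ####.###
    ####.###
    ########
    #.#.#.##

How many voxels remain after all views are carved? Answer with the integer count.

remaining voxels: 87

full grid |V| = 512
[1] z-view keeps 35 columns → grid now 280
[2] x-view keeps 27 columns → grid now 118
[3] y-view keeps 44 columns → grid now 87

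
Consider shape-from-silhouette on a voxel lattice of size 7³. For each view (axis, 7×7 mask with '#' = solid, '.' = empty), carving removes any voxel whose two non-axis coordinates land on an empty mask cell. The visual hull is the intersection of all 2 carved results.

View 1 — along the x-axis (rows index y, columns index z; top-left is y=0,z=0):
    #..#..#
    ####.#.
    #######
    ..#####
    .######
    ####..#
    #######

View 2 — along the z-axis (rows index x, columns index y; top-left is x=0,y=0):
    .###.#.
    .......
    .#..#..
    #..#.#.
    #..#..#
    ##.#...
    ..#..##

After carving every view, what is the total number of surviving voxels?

voxel count = 93

full grid |V| = 343
step 1: project along x, AND mask (38/49) → |grid| = 266
step 2: project along z, AND mask (18/49) → |grid| = 93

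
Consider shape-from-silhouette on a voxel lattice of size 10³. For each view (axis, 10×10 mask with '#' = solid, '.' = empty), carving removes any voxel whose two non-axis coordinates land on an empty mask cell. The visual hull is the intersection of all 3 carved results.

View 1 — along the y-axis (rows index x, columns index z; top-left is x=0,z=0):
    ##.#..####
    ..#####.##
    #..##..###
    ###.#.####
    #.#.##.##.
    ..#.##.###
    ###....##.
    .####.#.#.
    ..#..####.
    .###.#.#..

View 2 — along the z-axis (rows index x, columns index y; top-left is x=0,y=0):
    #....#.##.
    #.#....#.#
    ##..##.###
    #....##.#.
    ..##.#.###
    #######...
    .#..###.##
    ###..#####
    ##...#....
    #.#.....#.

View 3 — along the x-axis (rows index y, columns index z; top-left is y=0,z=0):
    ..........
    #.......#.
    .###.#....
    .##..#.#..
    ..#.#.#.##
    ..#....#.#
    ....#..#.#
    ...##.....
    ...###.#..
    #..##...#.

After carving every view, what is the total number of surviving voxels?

remaining voxels: 100

before carving: 1000 voxels (10×10×10)
[1] y-view keeps 61 columns → grid now 610
[2] z-view keeps 52 columns → grid now 316
[3] x-view keeps 31 columns → grid now 100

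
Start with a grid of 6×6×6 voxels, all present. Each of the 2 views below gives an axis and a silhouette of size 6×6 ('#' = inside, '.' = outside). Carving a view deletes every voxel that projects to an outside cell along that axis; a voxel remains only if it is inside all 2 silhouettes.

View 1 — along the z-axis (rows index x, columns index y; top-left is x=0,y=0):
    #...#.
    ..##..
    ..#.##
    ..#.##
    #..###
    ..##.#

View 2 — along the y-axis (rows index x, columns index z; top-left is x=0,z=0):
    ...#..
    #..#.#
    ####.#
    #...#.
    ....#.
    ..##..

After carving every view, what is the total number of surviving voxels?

start: 6×6×6 = 216 voxels
[1] z-view keeps 17 columns → grid now 102
[2] y-view keeps 14 columns → grid now 39

|visual hull| = 39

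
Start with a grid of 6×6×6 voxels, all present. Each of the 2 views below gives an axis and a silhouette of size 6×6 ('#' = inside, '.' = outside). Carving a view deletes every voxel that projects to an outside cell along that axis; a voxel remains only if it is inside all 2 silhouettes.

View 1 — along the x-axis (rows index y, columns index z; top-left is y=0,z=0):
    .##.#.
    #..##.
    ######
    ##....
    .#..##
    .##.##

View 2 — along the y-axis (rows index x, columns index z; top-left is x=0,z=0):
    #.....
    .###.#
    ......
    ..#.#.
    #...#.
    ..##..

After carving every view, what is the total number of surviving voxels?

before carving: 216 voxels (6×6×6)
carve view 1 (along x, YZ-mask fill 21/36): 126 voxels remain
carve view 2 (along y, XZ-mask fill 11/36): 37 voxels remain

37 voxels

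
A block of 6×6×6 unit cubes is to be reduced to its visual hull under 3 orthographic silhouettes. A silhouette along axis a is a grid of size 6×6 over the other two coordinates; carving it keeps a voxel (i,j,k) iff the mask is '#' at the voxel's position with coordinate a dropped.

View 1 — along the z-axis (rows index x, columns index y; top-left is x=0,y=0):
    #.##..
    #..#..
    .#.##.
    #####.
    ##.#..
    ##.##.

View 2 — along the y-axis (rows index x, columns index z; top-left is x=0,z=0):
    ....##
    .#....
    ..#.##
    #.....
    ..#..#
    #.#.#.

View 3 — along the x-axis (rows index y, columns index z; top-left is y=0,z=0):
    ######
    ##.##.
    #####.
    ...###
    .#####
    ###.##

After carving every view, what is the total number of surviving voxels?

start: 6×6×6 = 216 voxels
carve view 1 (along z, XY-mask fill 20/36): 120 voxels remain
carve view 2 (along y, XZ-mask fill 12/36): 40 voxels remain
carve view 3 (along x, YZ-mask fill 28/36): 26 voxels remain

26 voxels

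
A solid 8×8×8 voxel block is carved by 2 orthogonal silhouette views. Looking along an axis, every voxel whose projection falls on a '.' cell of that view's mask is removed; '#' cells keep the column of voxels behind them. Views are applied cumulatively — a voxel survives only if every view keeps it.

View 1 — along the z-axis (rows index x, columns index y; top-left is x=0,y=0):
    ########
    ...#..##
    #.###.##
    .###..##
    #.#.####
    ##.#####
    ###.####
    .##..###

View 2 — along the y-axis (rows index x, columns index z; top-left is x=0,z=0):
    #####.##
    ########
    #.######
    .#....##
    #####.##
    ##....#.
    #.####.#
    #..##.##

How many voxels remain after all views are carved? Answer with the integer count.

|visual hull| = 267

initial block: 8^3 = 512
V1 z: intersect with XY mask (47 set) -- 376 left
V2 y: intersect with XZ mask (46 set) -- 267 left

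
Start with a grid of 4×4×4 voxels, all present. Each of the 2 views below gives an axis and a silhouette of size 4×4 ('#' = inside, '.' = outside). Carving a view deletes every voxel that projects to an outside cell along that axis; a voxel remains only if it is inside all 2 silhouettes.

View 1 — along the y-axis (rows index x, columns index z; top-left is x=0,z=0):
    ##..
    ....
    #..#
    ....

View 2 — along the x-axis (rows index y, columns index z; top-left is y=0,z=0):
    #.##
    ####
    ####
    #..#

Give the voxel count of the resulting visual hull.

14 voxels

start: 4×4×4 = 64 voxels
step 1: project along y, AND mask (4/16) → |grid| = 16
step 2: project along x, AND mask (13/16) → |grid| = 14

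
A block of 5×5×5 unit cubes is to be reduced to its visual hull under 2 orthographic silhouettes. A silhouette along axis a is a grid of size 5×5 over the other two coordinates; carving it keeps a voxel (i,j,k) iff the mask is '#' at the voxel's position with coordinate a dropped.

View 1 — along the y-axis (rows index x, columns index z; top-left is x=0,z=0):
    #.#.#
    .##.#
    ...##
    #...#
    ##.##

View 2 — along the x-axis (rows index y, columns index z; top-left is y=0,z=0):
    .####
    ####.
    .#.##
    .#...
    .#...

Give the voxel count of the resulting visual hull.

voxel count = 33

before carving: 125 voxels (5×5×5)
  1. axis=1 (XZ plane), |mask|=14  ⇒  voxels=70
  2. axis=0 (YZ plane), |mask|=13  ⇒  voxels=33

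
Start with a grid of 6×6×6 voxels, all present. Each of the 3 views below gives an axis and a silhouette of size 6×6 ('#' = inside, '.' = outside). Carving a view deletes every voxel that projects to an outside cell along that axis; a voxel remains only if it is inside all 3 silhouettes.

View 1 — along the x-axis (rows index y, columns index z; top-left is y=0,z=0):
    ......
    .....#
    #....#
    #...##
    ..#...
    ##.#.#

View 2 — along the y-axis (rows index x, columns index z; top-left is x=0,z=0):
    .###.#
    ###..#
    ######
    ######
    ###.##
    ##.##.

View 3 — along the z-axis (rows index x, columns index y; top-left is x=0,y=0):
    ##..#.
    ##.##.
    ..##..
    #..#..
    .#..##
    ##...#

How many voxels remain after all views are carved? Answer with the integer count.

initial block: 6^3 = 216
  1. axis=0 (YZ plane), |mask|=11  ⇒  voxels=66
  2. axis=1 (XZ plane), |mask|=29  ⇒  voxels=54
  3. axis=2 (XY plane), |mask|=17  ⇒  voxels=22

remaining voxels: 22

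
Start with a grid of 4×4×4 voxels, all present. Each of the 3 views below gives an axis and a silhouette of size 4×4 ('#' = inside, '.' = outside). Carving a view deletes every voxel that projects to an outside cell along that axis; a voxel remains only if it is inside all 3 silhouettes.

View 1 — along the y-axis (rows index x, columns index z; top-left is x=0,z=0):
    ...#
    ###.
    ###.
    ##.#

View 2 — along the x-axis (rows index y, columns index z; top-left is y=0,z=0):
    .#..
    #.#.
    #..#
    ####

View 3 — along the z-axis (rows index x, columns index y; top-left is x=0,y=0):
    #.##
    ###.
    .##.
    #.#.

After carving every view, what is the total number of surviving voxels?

start: 4×4×4 = 64 voxels
step 1: project along y, AND mask (10/16) → |grid| = 40
step 2: project along x, AND mask (9/16) → |grid| = 23
step 3: project along z, AND mask (10/16) → |grid| = 12

remaining voxels: 12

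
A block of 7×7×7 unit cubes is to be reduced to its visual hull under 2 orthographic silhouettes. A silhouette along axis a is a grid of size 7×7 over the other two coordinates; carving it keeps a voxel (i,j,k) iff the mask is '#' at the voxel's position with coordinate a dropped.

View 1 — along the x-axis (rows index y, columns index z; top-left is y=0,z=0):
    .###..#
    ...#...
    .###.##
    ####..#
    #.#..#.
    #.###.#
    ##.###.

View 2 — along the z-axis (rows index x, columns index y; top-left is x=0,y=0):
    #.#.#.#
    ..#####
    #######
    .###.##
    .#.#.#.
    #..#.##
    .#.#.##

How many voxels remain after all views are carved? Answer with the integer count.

before carving: 343 voxels (7×7×7)
step 1: project along x, AND mask (28/49) → |grid| = 196
step 2: project along z, AND mask (32/49) → |grid| = 135

135 voxels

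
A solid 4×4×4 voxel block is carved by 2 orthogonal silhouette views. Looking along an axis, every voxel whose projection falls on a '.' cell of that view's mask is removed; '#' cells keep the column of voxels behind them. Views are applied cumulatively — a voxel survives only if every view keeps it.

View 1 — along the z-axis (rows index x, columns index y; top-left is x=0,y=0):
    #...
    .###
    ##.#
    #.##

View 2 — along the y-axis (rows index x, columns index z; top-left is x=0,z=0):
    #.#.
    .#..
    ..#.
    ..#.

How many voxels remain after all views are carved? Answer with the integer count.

|visual hull| = 11

start: 4×4×4 = 64 voxels
carve view 1 (along z, XY-mask fill 10/16): 40 voxels remain
carve view 2 (along y, XZ-mask fill 5/16): 11 voxels remain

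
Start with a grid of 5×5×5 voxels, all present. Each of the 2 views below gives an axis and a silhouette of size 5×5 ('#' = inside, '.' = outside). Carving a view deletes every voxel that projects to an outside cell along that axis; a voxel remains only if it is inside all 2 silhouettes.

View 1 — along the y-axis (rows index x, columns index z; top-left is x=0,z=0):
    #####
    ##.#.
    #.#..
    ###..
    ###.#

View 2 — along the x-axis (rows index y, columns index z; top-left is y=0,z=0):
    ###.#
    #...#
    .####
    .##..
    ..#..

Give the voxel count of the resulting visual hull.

remaining voxels: 46

full grid |V| = 125
[1] y-view keeps 17 columns → grid now 85
[2] x-view keeps 13 columns → grid now 46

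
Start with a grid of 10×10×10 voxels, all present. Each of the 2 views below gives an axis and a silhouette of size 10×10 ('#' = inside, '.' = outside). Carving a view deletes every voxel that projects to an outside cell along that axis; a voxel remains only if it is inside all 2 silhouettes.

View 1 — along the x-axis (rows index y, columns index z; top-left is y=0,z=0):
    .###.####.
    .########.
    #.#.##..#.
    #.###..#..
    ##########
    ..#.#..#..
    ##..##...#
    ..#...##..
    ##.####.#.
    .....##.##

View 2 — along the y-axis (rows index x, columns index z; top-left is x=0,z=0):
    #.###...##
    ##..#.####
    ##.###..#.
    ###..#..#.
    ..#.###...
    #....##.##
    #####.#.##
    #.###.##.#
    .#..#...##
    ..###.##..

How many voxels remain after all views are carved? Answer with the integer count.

initial block: 10^3 = 1000
carve view 1 (along x, YZ-mask fill 57/100): 570 voxels remain
carve view 2 (along y, XZ-mask fill 57/100): 325 voxels remain

325 voxels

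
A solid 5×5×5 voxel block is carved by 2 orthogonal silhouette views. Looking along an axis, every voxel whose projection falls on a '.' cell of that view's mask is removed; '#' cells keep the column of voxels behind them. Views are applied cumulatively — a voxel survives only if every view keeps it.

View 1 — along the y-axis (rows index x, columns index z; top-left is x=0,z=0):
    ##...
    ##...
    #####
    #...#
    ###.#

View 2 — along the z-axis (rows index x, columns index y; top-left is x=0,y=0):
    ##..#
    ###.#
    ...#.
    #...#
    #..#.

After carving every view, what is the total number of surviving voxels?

full grid |V| = 125
V1 y: intersect with XZ mask (15 set) -- 75 left
V2 z: intersect with XY mask (12 set) -- 31 left

voxel count = 31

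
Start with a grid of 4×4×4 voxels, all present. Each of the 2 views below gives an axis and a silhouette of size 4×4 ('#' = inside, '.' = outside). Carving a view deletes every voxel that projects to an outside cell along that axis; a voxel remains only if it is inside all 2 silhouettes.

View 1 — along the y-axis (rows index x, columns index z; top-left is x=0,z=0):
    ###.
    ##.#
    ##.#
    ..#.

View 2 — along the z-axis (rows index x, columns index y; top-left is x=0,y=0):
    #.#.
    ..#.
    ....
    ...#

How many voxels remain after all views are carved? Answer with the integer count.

full grid |V| = 64
step 1: project along y, AND mask (10/16) → |grid| = 40
step 2: project along z, AND mask (4/16) → |grid| = 10

10 voxels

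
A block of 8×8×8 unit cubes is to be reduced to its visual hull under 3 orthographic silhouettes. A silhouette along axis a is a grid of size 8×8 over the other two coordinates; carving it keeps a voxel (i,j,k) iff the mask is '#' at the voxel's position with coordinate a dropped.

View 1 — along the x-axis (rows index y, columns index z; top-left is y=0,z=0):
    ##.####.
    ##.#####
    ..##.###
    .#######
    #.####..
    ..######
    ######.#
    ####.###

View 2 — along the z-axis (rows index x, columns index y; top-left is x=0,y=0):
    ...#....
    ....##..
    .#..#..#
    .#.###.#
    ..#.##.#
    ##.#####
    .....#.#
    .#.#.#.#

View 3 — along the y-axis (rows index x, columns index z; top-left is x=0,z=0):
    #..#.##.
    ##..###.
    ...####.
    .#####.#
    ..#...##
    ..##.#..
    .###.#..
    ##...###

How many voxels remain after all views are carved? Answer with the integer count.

initial block: 8^3 = 512
  1. axis=0 (YZ plane), |mask|=50  ⇒  voxels=400
  2. axis=2 (XY plane), |mask|=28  ⇒  voxels=177
  3. axis=1 (XZ plane), |mask|=34  ⇒  voxels=97

voxel count = 97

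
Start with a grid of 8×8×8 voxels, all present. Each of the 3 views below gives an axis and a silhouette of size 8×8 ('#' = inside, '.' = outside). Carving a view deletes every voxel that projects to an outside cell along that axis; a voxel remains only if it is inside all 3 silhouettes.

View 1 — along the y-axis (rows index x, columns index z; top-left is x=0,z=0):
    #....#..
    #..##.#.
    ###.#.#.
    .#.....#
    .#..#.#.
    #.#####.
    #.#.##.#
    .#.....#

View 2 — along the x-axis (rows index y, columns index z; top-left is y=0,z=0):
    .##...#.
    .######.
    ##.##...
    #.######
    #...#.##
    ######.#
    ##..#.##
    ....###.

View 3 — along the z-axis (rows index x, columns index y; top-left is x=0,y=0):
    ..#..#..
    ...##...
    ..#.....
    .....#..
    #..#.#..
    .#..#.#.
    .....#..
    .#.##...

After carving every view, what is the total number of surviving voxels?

full grid |V| = 512
step 1: project along y, AND mask (29/64) → |grid| = 232
step 2: project along x, AND mask (39/64) → |grid| = 148
step 3: project along z, AND mask (16/64) → |grid| = 40

40 voxels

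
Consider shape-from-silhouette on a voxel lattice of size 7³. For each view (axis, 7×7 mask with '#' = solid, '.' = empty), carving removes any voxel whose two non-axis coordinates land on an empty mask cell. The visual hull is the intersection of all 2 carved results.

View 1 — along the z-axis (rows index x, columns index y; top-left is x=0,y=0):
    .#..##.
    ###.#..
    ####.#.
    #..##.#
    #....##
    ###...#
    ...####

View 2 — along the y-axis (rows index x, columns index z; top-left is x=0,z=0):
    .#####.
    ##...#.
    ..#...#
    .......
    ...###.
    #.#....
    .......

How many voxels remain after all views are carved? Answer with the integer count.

|visual hull| = 54

full grid |V| = 343
V1 z: intersect with XY mask (27 set) -- 189 left
V2 y: intersect with XZ mask (15 set) -- 54 left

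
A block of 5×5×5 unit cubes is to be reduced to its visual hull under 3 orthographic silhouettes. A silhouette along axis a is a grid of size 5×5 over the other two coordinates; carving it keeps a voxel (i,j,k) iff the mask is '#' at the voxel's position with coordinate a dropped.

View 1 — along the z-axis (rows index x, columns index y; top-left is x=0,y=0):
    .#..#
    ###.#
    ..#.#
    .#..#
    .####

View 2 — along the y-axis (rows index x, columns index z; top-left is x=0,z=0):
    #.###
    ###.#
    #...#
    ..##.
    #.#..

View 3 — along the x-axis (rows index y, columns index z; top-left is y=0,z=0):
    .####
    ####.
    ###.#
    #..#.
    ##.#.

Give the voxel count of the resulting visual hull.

start: 5×5×5 = 125 voxels
carve view 1 (along z, XY-mask fill 14/25): 70 voxels remain
carve view 2 (along y, XZ-mask fill 14/25): 40 voxels remain
carve view 3 (along x, YZ-mask fill 17/25): 29 voxels remain

29 voxels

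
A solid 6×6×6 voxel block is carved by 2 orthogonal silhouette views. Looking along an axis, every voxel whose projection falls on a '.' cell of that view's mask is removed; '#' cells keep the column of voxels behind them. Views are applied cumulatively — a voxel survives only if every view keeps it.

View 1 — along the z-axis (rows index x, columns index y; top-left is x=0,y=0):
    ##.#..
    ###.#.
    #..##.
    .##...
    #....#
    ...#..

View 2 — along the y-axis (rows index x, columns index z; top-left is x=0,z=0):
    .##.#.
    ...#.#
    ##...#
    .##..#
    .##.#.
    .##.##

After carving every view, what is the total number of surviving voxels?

initial block: 6^3 = 216
[1] z-view keeps 15 columns → grid now 90
[2] y-view keeps 18 columns → grid now 42

|visual hull| = 42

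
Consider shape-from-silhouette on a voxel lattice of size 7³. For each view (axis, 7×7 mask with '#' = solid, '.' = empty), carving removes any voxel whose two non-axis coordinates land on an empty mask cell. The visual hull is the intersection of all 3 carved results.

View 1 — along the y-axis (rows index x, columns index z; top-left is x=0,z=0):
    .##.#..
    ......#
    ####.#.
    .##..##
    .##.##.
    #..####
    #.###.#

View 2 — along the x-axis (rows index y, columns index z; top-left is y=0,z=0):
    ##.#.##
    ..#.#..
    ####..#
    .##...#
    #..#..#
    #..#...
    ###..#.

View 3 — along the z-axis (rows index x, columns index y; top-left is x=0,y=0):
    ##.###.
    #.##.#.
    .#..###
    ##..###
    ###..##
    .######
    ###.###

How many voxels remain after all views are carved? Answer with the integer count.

62 voxels

before carving: 343 voxels (7×7×7)
  1. axis=1 (XZ plane), |mask|=27  ⇒  voxels=189
  2. axis=0 (YZ plane), |mask|=24  ⇒  voxels=91
  3. axis=2 (XY plane), |mask|=35  ⇒  voxels=62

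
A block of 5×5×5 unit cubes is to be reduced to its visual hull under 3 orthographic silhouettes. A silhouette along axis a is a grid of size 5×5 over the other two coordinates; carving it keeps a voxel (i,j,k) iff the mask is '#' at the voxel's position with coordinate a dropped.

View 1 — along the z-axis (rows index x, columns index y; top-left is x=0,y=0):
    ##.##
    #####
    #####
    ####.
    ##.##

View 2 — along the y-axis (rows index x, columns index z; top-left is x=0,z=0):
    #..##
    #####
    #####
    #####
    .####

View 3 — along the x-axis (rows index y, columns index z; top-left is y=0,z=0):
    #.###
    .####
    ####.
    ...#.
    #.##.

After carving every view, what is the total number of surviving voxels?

initial block: 5^3 = 125
after view 1 [z-axis, 22 of 25 cells solid] → remaining = 110
after view 2 [y-axis, 22 of 25 cells solid] → remaining = 98
after view 3 [x-axis, 16 of 25 cells solid] → remaining = 63

voxel count = 63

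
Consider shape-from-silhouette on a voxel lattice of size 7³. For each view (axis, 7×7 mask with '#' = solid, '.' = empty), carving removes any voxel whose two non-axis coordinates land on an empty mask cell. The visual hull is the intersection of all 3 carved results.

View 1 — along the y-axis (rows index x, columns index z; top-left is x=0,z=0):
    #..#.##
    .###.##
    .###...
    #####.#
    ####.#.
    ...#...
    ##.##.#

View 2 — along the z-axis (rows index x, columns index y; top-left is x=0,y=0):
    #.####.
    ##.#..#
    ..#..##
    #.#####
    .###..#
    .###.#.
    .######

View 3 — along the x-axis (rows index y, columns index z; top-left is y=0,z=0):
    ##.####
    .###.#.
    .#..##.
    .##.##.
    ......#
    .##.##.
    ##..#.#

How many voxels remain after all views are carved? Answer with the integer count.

before carving: 343 voxels (7×7×7)
[1] y-view keeps 29 columns → grid now 203
[2] z-view keeps 32 columns → grid now 139
[3] x-view keeps 26 columns → grid now 68

|visual hull| = 68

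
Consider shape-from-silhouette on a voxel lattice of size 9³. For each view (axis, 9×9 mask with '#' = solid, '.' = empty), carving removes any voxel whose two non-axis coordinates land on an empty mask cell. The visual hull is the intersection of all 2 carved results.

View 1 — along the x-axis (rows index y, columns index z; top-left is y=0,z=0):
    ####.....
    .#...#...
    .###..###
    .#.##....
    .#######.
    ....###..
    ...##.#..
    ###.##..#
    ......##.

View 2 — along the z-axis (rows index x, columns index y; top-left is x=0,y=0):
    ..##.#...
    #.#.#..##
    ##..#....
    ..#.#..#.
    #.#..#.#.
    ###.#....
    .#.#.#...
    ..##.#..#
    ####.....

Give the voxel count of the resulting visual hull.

before carving: 729 voxels (9×9×9)
V1 x: intersect with YZ mask (36 set) -- 324 left
V2 z: intersect with XY mask (33 set) -- 144 left

voxel count = 144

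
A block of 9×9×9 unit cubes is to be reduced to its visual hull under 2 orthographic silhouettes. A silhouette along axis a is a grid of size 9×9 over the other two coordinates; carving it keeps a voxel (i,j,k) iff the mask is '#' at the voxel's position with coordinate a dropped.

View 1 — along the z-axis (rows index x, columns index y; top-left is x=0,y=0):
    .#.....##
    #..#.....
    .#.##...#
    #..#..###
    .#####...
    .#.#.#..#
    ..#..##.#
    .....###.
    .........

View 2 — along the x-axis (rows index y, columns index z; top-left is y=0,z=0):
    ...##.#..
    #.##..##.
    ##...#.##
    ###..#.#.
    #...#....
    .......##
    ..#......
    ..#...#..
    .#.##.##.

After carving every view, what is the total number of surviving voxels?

start: 9×9×9 = 729 voxels
V1 z: intersect with XY mask (30 set) -- 270 left
V2 x: intersect with YZ mask (30 set) -- 107 left

|visual hull| = 107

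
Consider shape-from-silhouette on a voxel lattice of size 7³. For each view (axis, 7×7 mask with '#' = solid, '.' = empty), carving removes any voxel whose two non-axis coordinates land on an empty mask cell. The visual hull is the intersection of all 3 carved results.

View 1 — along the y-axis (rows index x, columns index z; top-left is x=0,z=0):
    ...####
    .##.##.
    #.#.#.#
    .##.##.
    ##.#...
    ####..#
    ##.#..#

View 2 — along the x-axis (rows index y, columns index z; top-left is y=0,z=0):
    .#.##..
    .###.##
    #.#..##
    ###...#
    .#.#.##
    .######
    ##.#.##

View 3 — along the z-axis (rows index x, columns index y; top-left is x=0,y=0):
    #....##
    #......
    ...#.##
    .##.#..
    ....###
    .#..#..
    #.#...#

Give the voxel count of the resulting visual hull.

start: 7×7×7 = 343 voxels
[1] y-view keeps 28 columns → grid now 196
[2] x-view keeps 31 columns → grid now 125
[3] z-view keeps 18 columns → grid now 48

remaining voxels: 48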